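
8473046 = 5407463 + 3065583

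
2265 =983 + 1282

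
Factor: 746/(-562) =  - 281^(-1) * 373^1= - 373/281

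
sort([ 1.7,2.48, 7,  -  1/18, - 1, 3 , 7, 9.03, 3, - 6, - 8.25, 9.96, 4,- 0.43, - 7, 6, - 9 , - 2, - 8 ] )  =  [ - 9, - 8.25,- 8, - 7, - 6,  -  2, - 1, - 0.43,-1/18, 1.7, 2.48 , 3, 3, 4,6, 7, 7, 9.03, 9.96 ] 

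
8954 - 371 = 8583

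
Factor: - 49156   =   - 2^2*  12289^1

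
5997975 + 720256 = 6718231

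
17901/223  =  17901/223 = 80.27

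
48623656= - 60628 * ( - 802)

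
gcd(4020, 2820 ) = 60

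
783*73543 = 57584169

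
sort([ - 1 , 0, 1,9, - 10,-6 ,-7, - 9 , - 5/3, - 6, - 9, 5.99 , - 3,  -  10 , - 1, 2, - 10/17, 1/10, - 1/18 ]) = [ - 10, - 10, - 9 , - 9,- 7, - 6, - 6,-3, - 5/3, - 1, - 1, - 10/17, - 1/18,0, 1/10,1, 2,  5.99,9]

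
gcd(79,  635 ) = 1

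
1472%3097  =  1472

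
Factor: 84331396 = 2^2*21082849^1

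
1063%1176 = 1063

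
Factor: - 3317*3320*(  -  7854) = 2^4*3^1 * 5^1*7^1*11^1*17^1*31^1 * 83^1*107^1 = 86491703760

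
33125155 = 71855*461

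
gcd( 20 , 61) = 1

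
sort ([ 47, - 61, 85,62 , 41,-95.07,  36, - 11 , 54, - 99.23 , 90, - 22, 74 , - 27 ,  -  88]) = [ - 99.23,-95.07,- 88,-61,-27,-22,-11,36, 41,47,54, 62,74,85,90] 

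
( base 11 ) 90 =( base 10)99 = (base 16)63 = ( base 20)4j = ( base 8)143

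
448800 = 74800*6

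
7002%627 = 105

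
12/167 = 12/167=0.07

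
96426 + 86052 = 182478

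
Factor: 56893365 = 3^2*5^1*71^1*17807^1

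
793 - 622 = 171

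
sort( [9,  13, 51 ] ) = [ 9,13, 51 ]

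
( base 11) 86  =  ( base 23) 42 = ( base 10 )94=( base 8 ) 136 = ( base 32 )2u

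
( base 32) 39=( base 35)30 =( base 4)1221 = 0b1101001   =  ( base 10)105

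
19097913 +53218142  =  72316055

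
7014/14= 501  =  501.00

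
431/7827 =431/7827 =0.06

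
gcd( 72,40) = 8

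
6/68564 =3/34282 = 0.00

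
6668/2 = 3334 =3334.00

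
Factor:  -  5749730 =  - 2^1*5^1 * 7^1 * 82139^1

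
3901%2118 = 1783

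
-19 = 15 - 34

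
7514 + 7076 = 14590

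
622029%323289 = 298740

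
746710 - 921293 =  - 174583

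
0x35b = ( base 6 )3551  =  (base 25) 199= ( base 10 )859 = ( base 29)10I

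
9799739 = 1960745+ 7838994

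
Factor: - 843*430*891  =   - 2^1*3^5*5^1 * 11^1*43^1*281^1 = - 322978590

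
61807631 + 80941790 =142749421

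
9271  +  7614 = 16885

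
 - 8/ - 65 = 8/65 =0.12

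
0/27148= 0 = 0.00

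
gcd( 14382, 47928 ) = 6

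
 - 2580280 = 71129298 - 73709578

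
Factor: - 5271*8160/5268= -3584280/439=-2^3*3^1*5^1*7^1*17^1 * 251^1*439^(- 1 ) 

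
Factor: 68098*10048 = 2^7*79^1 * 157^1*431^1 = 684248704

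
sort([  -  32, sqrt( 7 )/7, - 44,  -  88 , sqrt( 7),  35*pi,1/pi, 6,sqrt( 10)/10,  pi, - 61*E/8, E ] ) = [ - 88, - 44, - 32 , - 61*E/8, sqrt( 10 )/10,1/pi , sqrt( 7 )/7,sqrt( 7), E,pi,6,35 * pi] 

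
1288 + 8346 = 9634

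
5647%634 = 575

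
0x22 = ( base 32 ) 12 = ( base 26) 18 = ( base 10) 34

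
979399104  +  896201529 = 1875600633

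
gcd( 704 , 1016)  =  8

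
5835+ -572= 5263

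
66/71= 66/71 = 0.93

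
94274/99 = 94274/99 = 952.26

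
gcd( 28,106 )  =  2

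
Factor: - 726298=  - 2^1 * 363149^1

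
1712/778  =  2 + 78/389 = 2.20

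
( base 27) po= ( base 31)mh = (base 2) 1010111011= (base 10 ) 699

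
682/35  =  19 + 17/35 = 19.49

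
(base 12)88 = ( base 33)35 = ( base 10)104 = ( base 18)5e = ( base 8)150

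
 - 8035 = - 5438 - 2597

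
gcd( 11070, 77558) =2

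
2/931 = 2/931 =0.00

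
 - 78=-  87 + 9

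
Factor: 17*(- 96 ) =  -  2^5*3^1*17^1 = - 1632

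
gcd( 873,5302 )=1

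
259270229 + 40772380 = 300042609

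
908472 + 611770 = 1520242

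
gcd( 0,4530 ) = 4530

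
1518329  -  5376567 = - 3858238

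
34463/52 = 2651/4=662.75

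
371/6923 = 53/989 = 0.05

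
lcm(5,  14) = 70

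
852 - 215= 637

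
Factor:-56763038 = - 2^1 * 28381519^1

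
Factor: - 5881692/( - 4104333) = 1960564/1368111 = 2^2*3^ ( - 1)*31^1*97^1 * 163^1*456037^( - 1)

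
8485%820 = 285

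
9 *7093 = 63837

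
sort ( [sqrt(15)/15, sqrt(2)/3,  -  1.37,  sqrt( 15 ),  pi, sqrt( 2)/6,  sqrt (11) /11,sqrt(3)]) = [ - 1.37,  sqrt( 2) /6,  sqrt( 15 ) /15,sqrt( 11 ) /11,  sqrt(2) /3, sqrt( 3 ),pi,sqrt (15) ]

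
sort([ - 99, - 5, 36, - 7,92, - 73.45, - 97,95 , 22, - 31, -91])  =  [ - 99, - 97, - 91,- 73.45 , - 31, - 7, - 5, 22,36,  92,95 ]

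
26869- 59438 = -32569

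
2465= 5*493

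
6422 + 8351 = 14773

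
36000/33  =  1090+ 10/11 = 1090.91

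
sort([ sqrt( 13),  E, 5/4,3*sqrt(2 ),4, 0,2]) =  [0, 5/4,2,E  ,  sqrt( 13), 4,3*sqrt(2)] 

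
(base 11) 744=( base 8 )1577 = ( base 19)292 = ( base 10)895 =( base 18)2dd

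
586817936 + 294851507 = 881669443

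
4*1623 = 6492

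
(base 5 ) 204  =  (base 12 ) 46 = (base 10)54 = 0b110110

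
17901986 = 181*98906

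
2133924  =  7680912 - 5546988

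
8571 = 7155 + 1416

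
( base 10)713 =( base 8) 1311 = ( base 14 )38d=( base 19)1IA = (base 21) 1ck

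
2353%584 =17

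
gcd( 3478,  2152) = 2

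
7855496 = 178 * 44132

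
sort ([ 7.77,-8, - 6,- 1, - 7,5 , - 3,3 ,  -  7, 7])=[-8 ,  -  7, -7, - 6, - 3, -1,3,5,7,7.77 ]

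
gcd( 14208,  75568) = 16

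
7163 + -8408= - 1245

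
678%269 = 140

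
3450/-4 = -863 + 1/2=- 862.50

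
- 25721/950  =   - 25721/950 = - 27.07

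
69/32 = 69/32 = 2.16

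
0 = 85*0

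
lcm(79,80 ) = 6320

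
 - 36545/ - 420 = 7309/84 = 87.01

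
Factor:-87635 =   -  5^1 * 17^1*1031^1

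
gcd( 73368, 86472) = 72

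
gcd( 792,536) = 8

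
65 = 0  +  65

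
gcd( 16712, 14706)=2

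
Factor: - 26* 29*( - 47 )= 35438 = 2^1*  13^1*29^1*47^1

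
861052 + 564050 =1425102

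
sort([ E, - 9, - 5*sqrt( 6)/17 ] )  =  [  -  9, - 5*sqrt (6 ) /17, E]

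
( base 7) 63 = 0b101101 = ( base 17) 2B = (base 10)45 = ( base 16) 2d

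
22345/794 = 28 + 113/794 = 28.14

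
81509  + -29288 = 52221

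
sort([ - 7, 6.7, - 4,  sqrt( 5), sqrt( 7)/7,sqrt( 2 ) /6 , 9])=[ - 7, - 4, sqrt( 2)/6, sqrt(7 ) /7,sqrt(5), 6.7,9]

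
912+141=1053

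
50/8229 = 50/8229= 0.01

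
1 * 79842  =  79842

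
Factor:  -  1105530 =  - 2^1*3^1*5^1*43^1 *857^1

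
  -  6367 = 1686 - 8053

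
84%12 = 0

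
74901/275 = 74901/275=272.37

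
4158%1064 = 966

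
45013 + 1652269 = 1697282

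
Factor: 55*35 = 5^2* 7^1*11^1 =1925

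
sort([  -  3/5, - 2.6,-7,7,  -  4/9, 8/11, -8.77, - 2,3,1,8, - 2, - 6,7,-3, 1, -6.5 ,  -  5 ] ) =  [- 8.77 ,-7, - 6.5,  -  6, -5, - 3,-2.6, - 2,  -  2,  -  3/5, - 4/9,8/11,1,  1,3,7,7,  8 ]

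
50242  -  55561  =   - 5319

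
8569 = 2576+5993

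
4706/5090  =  2353/2545 = 0.92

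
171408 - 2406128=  - 2234720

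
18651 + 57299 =75950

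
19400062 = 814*23833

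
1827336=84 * 21754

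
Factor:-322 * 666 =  - 214452 = - 2^2 *3^2*7^1*23^1*37^1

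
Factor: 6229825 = 5^2 * 7^1 *97^1*367^1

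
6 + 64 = 70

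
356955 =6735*53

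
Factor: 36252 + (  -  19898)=16354 = 2^1*13^1*17^1*37^1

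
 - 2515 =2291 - 4806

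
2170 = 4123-1953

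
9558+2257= 11815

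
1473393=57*25849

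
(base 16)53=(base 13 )65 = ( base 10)83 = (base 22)3H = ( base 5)313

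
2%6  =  2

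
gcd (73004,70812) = 4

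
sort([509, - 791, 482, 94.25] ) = [ -791, 94.25, 482,509]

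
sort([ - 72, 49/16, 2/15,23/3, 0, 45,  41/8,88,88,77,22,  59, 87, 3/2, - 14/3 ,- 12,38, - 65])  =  [ -72,  -  65, - 12, - 14/3,0 , 2/15,3/2,49/16, 41/8,23/3, 22,38,45,59,  77,87,88, 88]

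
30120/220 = 136 + 10/11 = 136.91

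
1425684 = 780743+644941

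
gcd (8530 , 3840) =10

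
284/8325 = 284/8325   =  0.03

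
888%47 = 42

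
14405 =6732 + 7673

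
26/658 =13/329 = 0.04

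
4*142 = 568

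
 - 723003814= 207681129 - 930684943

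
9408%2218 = 536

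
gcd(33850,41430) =10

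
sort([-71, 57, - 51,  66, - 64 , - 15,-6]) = [ - 71, - 64, - 51 , - 15, - 6,57, 66 ] 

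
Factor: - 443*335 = -148405=- 5^1*67^1*443^1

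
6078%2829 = 420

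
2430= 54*45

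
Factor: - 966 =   -  2^1*3^1 * 7^1*23^1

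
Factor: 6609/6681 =2203/2227 = 17^( - 1)*131^( - 1 )*2203^1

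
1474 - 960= 514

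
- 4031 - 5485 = - 9516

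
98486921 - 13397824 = 85089097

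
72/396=2/11 =0.18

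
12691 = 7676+5015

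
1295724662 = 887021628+408703034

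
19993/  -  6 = -3333 + 5/6 = -  3332.17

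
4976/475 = 4976/475 = 10.48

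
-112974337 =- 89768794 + - 23205543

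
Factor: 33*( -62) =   -  2^1 *3^1*11^1*31^1 = - 2046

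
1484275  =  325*4567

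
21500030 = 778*27635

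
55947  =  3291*17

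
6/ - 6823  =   - 6/6823 = -  0.00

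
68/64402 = 34/32201  =  0.00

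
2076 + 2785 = 4861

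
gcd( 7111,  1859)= 13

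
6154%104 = 18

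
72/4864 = 9/608  =  0.01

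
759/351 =253/117 = 2.16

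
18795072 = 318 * 59104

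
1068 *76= 81168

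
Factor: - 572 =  - 2^2*11^1* 13^1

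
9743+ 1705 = 11448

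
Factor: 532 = 2^2*7^1* 19^1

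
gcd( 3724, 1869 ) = 7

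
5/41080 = 1/8216 = 0.00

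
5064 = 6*844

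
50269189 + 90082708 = 140351897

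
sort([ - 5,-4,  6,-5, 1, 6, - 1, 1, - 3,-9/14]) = [-5, - 5, - 4, - 3,-1, - 9/14, 1,1, 6,6 ]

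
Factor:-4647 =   -  3^1*1549^1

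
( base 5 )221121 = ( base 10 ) 7661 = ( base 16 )1ded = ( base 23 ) eb2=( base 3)101111202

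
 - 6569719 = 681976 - 7251695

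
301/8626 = 301/8626  =  0.03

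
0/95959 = 0 = 0.00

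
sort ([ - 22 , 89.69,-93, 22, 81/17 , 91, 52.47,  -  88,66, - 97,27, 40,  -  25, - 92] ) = [ - 97,- 93,-92, - 88, - 25, - 22,81/17,22, 27 , 40,52.47 , 66,89.69,91]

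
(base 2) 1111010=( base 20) 62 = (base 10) 122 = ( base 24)52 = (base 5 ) 442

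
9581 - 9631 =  - 50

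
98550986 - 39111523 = 59439463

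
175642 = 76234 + 99408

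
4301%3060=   1241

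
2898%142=58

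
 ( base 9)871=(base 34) KW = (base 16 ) 2c8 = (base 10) 712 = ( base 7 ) 2035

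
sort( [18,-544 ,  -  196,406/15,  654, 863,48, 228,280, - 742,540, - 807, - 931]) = [ - 931,  -  807, -742, - 544 , - 196 , 18,  406/15, 48,228, 280, 540,654, 863 ]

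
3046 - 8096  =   - 5050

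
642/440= 1 + 101/220 = 1.46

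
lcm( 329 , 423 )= 2961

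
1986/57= 662/19 = 34.84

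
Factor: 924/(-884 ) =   -  231/221  =  -3^1*7^1*11^1*13^ (-1)*17^(-1)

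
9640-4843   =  4797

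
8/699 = 8/699 = 0.01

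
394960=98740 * 4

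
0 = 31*0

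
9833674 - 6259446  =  3574228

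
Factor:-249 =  - 3^1 * 83^1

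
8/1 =8 = 8.00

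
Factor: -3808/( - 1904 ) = 2 = 2^1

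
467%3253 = 467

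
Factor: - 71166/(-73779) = 23722/24593 = 2^1*29^1*409^1*24593^( - 1)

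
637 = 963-326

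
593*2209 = 1309937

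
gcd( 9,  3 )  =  3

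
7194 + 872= 8066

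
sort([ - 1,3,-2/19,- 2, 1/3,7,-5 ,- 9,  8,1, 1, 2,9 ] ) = [ - 9,-5, - 2,  -  1 ,-2/19, 1/3,1,1,  2,  3,7, 8  ,  9]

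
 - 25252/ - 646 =12626/323 = 39.09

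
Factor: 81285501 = 3^1*11^3*20357^1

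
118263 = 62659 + 55604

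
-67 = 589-656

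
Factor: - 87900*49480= - 4349292000 =- 2^5*3^1*5^3*293^1* 1237^1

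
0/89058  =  0 = 0.00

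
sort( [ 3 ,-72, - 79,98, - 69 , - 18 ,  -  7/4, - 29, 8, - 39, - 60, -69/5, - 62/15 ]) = [ - 79, - 72, - 69, - 60, - 39,-29, - 18 , - 69/5, - 62/15, - 7/4, 3 , 8,98]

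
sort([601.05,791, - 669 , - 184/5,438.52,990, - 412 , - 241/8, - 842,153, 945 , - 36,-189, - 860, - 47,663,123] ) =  [-860, - 842 , - 669,  -  412,-189, - 47, - 184/5, - 36,-241/8, 123, 153,438.52,  601.05, 663,  791, 945, 990]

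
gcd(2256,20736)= 48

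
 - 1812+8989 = 7177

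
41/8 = 41/8 = 5.12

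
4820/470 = 482/47= 10.26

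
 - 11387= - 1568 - 9819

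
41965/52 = 41965/52 =807.02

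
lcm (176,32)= 352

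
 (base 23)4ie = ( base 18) 7F6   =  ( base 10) 2544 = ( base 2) 100111110000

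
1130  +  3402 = 4532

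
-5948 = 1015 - 6963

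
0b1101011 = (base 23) 4F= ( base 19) 5C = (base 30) 3H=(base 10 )107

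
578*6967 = 4026926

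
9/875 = 9/875 = 0.01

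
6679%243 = 118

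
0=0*96893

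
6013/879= 6013/879 = 6.84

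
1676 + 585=2261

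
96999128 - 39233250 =57765878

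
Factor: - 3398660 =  - 2^2 * 5^1 * 169933^1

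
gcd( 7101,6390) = 9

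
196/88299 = 196/88299 = 0.00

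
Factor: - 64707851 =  - 13^1*4977527^1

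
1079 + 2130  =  3209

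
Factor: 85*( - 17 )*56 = -2^3 * 5^1*7^1 * 17^2 = - 80920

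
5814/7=830  +  4/7 = 830.57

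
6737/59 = 6737/59=114.19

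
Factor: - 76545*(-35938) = 2^1*3^7*5^1*7^2*17^1*151^1 = 2750874210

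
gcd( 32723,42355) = 43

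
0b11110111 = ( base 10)247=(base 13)160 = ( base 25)9M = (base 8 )367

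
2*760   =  1520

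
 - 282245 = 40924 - 323169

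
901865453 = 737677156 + 164188297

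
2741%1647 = 1094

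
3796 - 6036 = -2240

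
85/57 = 1 + 28/57 = 1.49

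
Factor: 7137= 3^2*13^1*61^1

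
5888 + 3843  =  9731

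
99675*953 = 94990275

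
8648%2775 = 323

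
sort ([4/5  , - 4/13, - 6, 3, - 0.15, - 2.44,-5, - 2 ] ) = [ - 6, - 5, - 2.44, - 2, -4/13, - 0.15, 4/5,3 ] 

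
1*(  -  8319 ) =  - 8319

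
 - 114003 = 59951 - 173954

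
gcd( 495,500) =5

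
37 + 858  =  895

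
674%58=36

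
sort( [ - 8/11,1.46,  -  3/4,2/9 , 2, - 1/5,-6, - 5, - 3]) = [ - 6, - 5, - 3, - 3/4, - 8/11, - 1/5,2/9, 1.46, 2]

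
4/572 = 1/143 = 0.01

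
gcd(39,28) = 1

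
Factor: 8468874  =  2^1* 3^4 * 61^1*857^1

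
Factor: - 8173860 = -2^2*3^1 * 5^1*59^1*2309^1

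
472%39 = 4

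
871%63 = 52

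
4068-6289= - 2221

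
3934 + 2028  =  5962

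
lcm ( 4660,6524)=32620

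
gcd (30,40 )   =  10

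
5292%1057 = 7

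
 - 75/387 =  - 1 + 104/129  =  - 0.19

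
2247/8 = 2247/8 =280.88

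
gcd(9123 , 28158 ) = 3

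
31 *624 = 19344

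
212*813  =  172356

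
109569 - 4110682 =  - 4001113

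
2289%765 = 759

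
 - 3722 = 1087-4809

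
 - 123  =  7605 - 7728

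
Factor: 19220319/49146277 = 3^2*17^1 * 107^( - 1)*269^1*421^( - 1 ) * 467^1*1091^ (- 1 ) 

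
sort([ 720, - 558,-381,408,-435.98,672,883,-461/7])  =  [ - 558, - 435.98, - 381, - 461/7, 408,672,720 , 883]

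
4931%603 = 107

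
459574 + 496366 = 955940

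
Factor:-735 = -3^1* 5^1*7^2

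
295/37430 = 59/7486 = 0.01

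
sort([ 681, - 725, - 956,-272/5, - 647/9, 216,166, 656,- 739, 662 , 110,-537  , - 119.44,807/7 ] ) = [ - 956, - 739, - 725, - 537, -119.44,  -  647/9, -272/5, 110, 807/7, 166, 216 , 656, 662, 681]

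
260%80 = 20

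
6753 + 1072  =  7825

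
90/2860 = 9/286  =  0.03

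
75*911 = 68325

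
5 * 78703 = 393515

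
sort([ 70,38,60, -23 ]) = [ - 23, 38,60  ,  70 ] 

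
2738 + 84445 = 87183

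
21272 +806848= 828120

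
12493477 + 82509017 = 95002494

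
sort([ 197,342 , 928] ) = [ 197, 342,928]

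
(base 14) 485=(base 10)901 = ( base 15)401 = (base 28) 145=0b1110000101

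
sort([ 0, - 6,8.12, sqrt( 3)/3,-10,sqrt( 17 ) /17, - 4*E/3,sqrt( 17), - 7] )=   [ - 10,-7,  -  6,-4*E/3,0,sqrt( 17 ) /17,sqrt( 3)/3,sqrt( 17),  8.12]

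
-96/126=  - 1 + 5/21 =- 0.76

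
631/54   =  11+37/54= 11.69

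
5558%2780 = 2778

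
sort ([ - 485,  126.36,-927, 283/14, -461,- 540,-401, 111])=[ - 927, - 540,-485,  -  461, - 401, 283/14, 111,  126.36]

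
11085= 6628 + 4457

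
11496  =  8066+3430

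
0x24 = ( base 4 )210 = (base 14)28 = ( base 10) 36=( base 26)1A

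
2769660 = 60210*46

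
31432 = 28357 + 3075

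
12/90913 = 12/90913 =0.00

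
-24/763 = - 1 + 739/763  =  - 0.03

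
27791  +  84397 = 112188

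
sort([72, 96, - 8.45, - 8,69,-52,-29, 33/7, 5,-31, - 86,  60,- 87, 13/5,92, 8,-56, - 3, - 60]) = [-87, - 86,-60, - 56, - 52, - 31, - 29 ,- 8.45, - 8, - 3,13/5,33/7 , 5, 8, 60,69, 72, 92, 96]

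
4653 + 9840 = 14493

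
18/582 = 3/97  =  0.03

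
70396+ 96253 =166649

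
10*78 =780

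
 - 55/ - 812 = 55/812=0.07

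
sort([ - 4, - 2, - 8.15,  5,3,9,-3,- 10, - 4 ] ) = [ - 10, - 8.15, -4, - 4,  -  3, - 2 , 3, 5,9 ] 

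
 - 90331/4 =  - 90331/4 = - 22582.75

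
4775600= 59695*80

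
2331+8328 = 10659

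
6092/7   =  870 + 2/7 = 870.29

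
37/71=37/71 = 0.52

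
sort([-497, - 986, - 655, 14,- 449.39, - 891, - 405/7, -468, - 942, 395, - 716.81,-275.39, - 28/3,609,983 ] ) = [ - 986, - 942, - 891, - 716.81 , - 655,- 497, - 468, - 449.39,-275.39,-405/7, - 28/3,  14,395,609,983 ] 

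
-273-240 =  - 513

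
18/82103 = 18/82103 = 0.00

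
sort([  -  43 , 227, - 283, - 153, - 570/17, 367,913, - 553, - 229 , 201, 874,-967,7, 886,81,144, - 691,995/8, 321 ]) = [ - 967 , - 691 , - 553, - 283, - 229, - 153, - 43,-570/17,7,81,995/8  ,  144,201, 227,321, 367, 874, 886, 913 ]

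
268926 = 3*89642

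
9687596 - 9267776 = 419820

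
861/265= 3 + 66/265= 3.25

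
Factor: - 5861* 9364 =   -  2^2*2341^1 * 5861^1  =  - 54882404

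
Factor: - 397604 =-2^2  *  99401^1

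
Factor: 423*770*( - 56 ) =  - 18239760 = - 2^4*3^2*5^1*7^2*11^1*47^1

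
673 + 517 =1190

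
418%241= 177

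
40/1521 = 40/1521 = 0.03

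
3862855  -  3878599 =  - 15744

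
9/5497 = 9/5497 = 0.00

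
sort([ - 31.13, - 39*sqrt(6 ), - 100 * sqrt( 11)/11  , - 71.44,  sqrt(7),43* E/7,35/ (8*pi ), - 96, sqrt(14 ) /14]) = [ - 96, - 39 * sqrt(6 ), - 71.44, - 31.13,  -  100 * sqrt( 11)/11,sqrt(14 )/14,35/( 8 * pi ), sqrt(7 ), 43 * E/7] 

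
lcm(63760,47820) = 191280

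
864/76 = 11 + 7/19= 11.37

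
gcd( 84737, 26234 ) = 1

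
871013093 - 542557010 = 328456083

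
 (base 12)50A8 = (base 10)8768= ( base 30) 9m8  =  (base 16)2240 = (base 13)3CB6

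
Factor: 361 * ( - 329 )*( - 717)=3^1 * 7^1*19^2*47^1*239^1 = 85157373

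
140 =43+97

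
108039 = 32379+75660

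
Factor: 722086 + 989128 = 1711214 = 2^1*855607^1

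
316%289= 27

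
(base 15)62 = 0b1011100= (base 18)52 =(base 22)44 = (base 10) 92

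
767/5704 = 767/5704 = 0.13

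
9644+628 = 10272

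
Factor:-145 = -5^1*29^1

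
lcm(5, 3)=15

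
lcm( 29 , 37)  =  1073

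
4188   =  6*698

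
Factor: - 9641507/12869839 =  - 1459^(-1 )*8821^ ( - 1 )*9641507^1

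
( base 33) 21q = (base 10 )2237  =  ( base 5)32422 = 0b100010111101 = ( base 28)2np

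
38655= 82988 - 44333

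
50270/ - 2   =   - 25135/1 = - 25135.00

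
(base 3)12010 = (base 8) 212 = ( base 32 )4a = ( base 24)5i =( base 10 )138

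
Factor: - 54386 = - 2^1*71^1*383^1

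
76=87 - 11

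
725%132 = 65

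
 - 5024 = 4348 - 9372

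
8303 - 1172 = 7131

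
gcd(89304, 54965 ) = 1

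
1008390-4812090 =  - 3803700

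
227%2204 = 227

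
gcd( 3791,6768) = 1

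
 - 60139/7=-60139/7 = -8591.29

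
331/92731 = 331/92731 =0.00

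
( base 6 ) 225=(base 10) 89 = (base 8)131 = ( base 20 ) 49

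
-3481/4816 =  - 3481/4816 =- 0.72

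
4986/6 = 831 = 831.00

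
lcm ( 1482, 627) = 16302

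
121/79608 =121/79608= 0.00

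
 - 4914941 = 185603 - 5100544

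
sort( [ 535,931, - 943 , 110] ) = [ - 943,110,535,931] 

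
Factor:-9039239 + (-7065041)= - 2^3 * 5^1*29^1*13883^1 = -16104280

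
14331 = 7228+7103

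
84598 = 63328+21270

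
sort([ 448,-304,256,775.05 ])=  [ - 304, 256,  448, 775.05]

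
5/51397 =5/51397 =0.00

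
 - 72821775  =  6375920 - 79197695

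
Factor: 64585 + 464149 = 528734 = 2^1* 17^1*15551^1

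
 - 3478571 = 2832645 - 6311216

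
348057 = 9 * 38673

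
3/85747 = 3/85747 = 0.00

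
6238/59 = 105+43/59=105.73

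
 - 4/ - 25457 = 4/25457 =0.00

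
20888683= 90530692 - 69642009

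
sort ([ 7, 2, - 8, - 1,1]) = [ - 8,-1,1,  2, 7] 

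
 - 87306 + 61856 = -25450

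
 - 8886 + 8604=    - 282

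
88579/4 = 22144 + 3/4  =  22144.75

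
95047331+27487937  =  122535268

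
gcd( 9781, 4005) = 1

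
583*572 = 333476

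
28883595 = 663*43565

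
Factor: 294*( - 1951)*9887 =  - 5671123878 = - 2^1 * 3^1*7^2* 1951^1*9887^1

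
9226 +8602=17828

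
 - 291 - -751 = 460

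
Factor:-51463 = -53^1*971^1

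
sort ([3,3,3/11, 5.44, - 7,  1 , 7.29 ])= [ - 7 , 3/11,1,3,3,5.44, 7.29 ] 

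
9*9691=87219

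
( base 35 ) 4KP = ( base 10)5625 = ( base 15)1a00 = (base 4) 1113321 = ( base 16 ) 15F9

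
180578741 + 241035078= 421613819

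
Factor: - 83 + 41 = - 42 = -2^1*3^1*7^1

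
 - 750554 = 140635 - 891189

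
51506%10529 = 9390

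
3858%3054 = 804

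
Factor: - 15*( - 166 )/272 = 2^( - 3 )*3^1*5^1*17^(-1)*83^1 = 1245/136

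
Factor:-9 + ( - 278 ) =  - 7^1*41^1 = - 287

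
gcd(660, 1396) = 4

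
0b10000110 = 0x86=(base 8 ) 206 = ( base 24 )5E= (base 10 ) 134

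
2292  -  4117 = -1825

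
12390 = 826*15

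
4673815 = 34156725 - 29482910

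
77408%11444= 8744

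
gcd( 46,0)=46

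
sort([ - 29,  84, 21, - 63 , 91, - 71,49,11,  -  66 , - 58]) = [  -  71,  -  66, - 63,-58,-29, 11,21,49,84,  91]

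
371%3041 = 371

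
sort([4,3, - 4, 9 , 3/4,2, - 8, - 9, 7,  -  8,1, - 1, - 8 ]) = [ - 9, - 8, - 8, - 8, - 4, - 1, 3/4,1,2,  3, 4, 7, 9 ] 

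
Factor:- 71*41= - 2911=   - 41^1*71^1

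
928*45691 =42401248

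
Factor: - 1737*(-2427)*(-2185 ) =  - 9211302315= - 3^3*5^1*19^1*23^1*193^1*809^1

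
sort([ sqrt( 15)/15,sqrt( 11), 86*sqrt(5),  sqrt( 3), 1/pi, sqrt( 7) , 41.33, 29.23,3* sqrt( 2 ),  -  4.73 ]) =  [ - 4.73,sqrt( 15 )/15, 1/pi, sqrt(3),sqrt( 7 ) , sqrt ( 11 ), 3*sqrt ( 2 ), 29.23 , 41.33, 86 * sqrt( 5)]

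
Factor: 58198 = 2^1*7^1 * 4157^1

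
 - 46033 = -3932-42101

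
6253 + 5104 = 11357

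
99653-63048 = 36605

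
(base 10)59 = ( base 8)73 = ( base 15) 3E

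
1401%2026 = 1401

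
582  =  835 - 253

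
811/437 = 1 + 374/437 = 1.86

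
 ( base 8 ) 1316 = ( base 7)2044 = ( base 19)1IF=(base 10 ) 718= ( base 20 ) 1FI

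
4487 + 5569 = 10056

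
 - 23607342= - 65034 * 363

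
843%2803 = 843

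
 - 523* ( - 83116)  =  43469668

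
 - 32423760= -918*35320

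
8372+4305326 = 4313698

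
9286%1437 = 664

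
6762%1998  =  768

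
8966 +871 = 9837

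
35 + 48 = 83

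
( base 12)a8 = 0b10000000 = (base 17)79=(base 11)107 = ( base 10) 128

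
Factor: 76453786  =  2^1*  499^1*76607^1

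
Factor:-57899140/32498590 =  - 2^1*13^1*83^1*2683^1*3249859^(-1 ) =- 5789914/3249859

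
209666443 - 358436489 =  - 148770046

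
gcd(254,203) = 1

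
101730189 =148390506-46660317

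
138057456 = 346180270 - 208122814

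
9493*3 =28479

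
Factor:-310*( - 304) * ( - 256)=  - 24125440 = -2^13*5^1 * 19^1 *31^1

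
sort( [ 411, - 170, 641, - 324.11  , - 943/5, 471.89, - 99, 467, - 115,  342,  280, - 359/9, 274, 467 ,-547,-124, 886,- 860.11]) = [-860.11,-547, - 324.11, - 943/5, - 170, - 124,-115,-99, - 359/9, 274, 280,  342,  411, 467, 467,471.89,641,886 ]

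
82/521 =82/521   =  0.16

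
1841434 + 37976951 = 39818385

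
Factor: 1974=2^1*3^1*7^1*47^1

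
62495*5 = 312475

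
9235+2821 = 12056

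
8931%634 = 55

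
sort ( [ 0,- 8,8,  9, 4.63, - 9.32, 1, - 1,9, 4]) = [ - 9.32, - 8,- 1, 0, 1, 4,  4.63,8,9,  9]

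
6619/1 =6619= 6619.00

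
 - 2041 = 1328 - 3369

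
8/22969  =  8/22969 =0.00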